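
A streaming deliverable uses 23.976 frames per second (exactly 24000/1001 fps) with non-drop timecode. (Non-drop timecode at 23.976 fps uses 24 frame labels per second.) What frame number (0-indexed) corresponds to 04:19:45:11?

frame 374051

Total seconds to the label: (4 × 3600 + 19 × 60 + 45) = 15585.
Frame index = 15585 × 24 + 11 = 374051.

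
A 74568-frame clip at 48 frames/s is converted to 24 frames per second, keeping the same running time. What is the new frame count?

37284 frames

Target frames = source frames × (target rate / source rate) = 74568 × (24)/(48) = 74568 × 1/2 = 37284.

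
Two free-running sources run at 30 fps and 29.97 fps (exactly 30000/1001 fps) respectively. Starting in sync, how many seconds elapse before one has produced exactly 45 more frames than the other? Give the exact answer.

1501.5 seconds

The gap grows by |30000/1001 − 30| = 30/1001 frames per second.
Time for a 45-frame gap: 45 ÷ (30/1001) = 1501.5 s.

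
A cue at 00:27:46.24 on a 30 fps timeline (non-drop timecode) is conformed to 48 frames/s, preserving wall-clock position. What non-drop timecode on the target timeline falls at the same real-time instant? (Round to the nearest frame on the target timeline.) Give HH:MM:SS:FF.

Source frame index: (0×3600 + 27×60 + 46) × 30 + 24 = 50004.
Real time: 50004 / (30) = 8334/5 s.
Target frame: (8334/5) × (48) = 400032/5 ≈ 80006.400 → 80006.
At 48 labels/s: frame 80006 → 00:27:46:38.

00:27:46:38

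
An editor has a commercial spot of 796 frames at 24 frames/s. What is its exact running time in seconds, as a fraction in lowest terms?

199/6 seconds

Running time = 796 ÷ (24) = 796 × 1/24 = 199/6 s.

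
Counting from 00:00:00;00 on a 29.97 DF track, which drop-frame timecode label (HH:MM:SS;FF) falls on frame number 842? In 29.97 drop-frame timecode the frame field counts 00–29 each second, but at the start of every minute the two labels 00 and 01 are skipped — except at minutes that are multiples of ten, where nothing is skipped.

00:00:28;02

Each 10-minute DF block holds 10 × 60 × 30 − 9 × 2 = 17982 frames. 842 ÷ 17982 → 0 full blocks, remainder 842.
Within the partial block the first minute is 1800 frames and each further minute 1798, so 0 further minute boundaries passed. Total skipped labels = 18 × 0 + 2 × 0 = 0.
Non-drop label index = 842 + 0 = 842; at 30 labels/s that is 00:00:28:02, i.e. DF 00:00:28;02.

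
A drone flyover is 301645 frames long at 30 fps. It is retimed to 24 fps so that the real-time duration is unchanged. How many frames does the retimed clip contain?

Target frames = source frames × (target rate / source rate) = 301645 × (24)/(30) = 301645 × 4/5 = 241316.

241316 frames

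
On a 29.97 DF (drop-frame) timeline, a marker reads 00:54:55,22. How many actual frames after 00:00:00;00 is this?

98774

Complete 10-minute blocks: 5, each 17982 frames → 89910.
Remaining 4 whole minutes in the current block: 1800 + 3 × 1798 = 7194 frames.
Within the current minute: 55 × 30 + 22 − 2 = 1670 (labels ;00/;01 skipped at this minute). Total = 89910 + 7194 + 1670 = 98774.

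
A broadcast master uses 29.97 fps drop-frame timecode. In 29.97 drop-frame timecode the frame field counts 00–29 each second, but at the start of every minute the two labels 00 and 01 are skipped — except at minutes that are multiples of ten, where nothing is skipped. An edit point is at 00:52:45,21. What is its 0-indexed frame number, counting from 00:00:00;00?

94877

Complete 10-minute blocks: 5, each 17982 frames → 89910.
Remaining 2 whole minutes in the current block: 1800 + 1 × 1798 = 3598 frames.
Within the current minute: 45 × 30 + 21 − 2 = 1369 (labels ;00/;01 skipped at this minute). Total = 89910 + 3598 + 1369 = 94877.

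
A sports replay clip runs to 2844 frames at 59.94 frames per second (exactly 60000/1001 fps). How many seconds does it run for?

Running time = 2844 / (60000/1001) = 47.4474 s.

47.4474 seconds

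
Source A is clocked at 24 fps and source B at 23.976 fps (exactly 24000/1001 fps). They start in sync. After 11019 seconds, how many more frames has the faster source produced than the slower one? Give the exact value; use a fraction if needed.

A emits 24 × 11019 = 264456 frames; B emits 24000/1001 × 11019 = 264456000/1001.
Difference = 264456/1001 frames (≈ 264.1918); B is behind A.

264456/1001 frames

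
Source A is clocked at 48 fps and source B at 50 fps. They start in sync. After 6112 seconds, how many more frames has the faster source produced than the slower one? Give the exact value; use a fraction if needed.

12224 frames

A emits 48 × 6112 = 293376 frames; B emits 50 × 6112 = 305600.
Difference = 12224 frames; B is ahead of A.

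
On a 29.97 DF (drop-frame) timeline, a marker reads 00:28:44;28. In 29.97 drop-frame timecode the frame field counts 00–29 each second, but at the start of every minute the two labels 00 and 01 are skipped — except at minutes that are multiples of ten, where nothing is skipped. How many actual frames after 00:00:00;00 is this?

Complete 10-minute blocks: 2, each 17982 frames → 35964.
Remaining 8 whole minutes in the current block: 1800 + 7 × 1798 = 14386 frames.
Within the current minute: 44 × 30 + 28 − 2 = 1346 (labels ;00/;01 skipped at this minute). Total = 35964 + 14386 + 1346 = 51696.

51696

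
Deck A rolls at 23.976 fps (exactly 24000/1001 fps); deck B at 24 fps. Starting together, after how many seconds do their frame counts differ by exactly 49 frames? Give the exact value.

49049/24 seconds

The gap grows by |24 − 24000/1001| = 24/1001 frames per second.
Time for a 49-frame gap: 49 ÷ (24/1001) = 49049/24 s.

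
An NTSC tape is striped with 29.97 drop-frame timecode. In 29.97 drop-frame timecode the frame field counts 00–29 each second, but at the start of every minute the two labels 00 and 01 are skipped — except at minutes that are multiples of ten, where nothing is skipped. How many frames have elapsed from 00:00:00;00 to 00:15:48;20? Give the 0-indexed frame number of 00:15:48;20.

28432

Complete 10-minute blocks: 1, each 17982 frames → 17982.
Remaining 5 whole minutes in the current block: 1800 + 4 × 1798 = 8992 frames.
Within the current minute: 48 × 30 + 20 − 2 = 1458 (labels ;00/;01 skipped at this minute). Total = 17982 + 8992 + 1458 = 28432.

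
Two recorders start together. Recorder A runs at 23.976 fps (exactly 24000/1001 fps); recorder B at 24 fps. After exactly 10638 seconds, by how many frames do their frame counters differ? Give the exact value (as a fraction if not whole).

255312/1001 frames

A emits 24000/1001 × 10638 = 255312000/1001 frames; B emits 24 × 10638 = 255312.
Difference = 255312/1001 frames (≈ 255.0569); B is ahead of A.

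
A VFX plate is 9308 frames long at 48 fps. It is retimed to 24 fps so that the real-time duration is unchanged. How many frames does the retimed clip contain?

4654 frames

Target frames = source frames × (target rate / source rate) = 9308 × (24)/(48) = 9308 × 1/2 = 4654.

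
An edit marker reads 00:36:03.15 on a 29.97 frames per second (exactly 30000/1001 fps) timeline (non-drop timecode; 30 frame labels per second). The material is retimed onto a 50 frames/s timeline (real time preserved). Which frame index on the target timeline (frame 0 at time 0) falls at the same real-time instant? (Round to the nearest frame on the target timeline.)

frame 108283

Source frame index: (0×3600 + 36×60 + 3) × 30 + 15 = 64905.
Real time: 64905 / (30000/1001) = 4331327/2000 s.
Target frame: (4331327/2000) × (50) = 4331327/40 ≈ 108283.175 → 108283.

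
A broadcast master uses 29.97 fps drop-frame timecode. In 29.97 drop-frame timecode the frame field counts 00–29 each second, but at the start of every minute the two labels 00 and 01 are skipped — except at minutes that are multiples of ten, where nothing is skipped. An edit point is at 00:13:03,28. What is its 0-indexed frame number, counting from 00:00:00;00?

23494

As if non-drop at 30 labels/s: (0 × 3600 + 13 × 60 + 3) × 30 + 28 = 23518.
Minute boundaries passed: 13; those not divisible by 10: 13 − 1 = 12; dropped labels = 2 × 12 = 24.
Actual frame index = 23518 − 24 = 23494.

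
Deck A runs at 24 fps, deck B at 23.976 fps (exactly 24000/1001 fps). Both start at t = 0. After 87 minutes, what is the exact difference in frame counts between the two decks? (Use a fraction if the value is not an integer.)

125280/1001 frames

87 min = 5220 s.
A emits 24 × 5220 = 125280 frames; B emits 24000/1001 × 5220 = 125280000/1001.
Difference = 125280/1001 frames (≈ 125.1548); B is behind A.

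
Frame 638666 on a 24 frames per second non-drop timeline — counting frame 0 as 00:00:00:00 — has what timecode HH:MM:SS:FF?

07:23:31:02

638666 ÷ 24 = 26611 full seconds, remainder 2 frames.
26611 s = 7 h 23 min 31 s.
Timecode: 07:23:31:02.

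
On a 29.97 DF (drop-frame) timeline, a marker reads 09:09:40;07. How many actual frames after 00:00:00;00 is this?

Complete 10-minute blocks: 54, each 17982 frames → 971028.
Remaining 9 whole minutes in the current block: 1800 + 8 × 1798 = 16184 frames.
Within the current minute: 40 × 30 + 7 − 2 = 1205 (labels ;00/;01 skipped at this minute). Total = 971028 + 16184 + 1205 = 988417.

988417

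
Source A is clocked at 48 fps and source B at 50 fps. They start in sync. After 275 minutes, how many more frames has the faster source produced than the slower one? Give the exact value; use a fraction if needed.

275 min = 16500 s.
A emits 48 × 16500 = 792000 frames; B emits 50 × 16500 = 825000.
Difference = 33000 frames; B is ahead of A.

33000 frames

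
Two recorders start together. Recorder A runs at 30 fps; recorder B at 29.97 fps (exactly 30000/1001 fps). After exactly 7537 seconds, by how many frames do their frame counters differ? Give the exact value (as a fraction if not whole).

A emits 30 × 7537 = 226110 frames; B emits 30000/1001 × 7537 = 226110000/1001.
Difference = 226110/1001 frames (≈ 225.8841); B is behind A.

226110/1001 frames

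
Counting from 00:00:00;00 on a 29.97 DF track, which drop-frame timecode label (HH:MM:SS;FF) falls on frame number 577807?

Each 10-minute DF block holds 10 × 60 × 30 − 9 × 2 = 17982 frames. 577807 ÷ 17982 → 32 full blocks, remainder 2383.
Within the partial block the first minute is 1800 frames and each further minute 1798, so 1 further minute boundary passed. Total skipped labels = 18 × 32 + 2 × 1 = 578.
Non-drop label index = 577807 + 578 = 578385; at 30 labels/s that is 05:21:19:15, i.e. DF 05:21:19;15.

05:21:19;15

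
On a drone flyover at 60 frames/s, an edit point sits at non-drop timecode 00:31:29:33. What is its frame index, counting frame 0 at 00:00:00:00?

frame 113373

Total seconds to the label: (0 × 3600 + 31 × 60 + 29) = 1889.
Frame index = 1889 × 60 + 33 = 113373.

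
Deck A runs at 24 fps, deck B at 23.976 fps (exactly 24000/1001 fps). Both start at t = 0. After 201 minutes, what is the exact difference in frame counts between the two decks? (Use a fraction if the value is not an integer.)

289440/1001 frames

201 min = 12060 s.
A emits 24 × 12060 = 289440 frames; B emits 24000/1001 × 12060 = 289440000/1001.
Difference = 289440/1001 frames (≈ 289.1508); B is behind A.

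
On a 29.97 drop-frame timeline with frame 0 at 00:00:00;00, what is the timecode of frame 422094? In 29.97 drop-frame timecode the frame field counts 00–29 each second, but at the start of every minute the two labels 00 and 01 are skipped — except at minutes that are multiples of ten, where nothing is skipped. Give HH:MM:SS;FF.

03:54:43;26

Ten DF minutes hold 17982 frames, so frame 422094 lies in block 23 (frames 413586–431567) with 8508 frames into that block.
The block's first minute is 1800 frames and the rest 1798 each; 8508 frames reaches minute 4, so 23 × 18 + 4 × 2 = 422 labels have been skipped so far.
Adding those back, label number 422094 + 422 = 422516 at 30 labels/s is 14083 s + 26 f = 3 h 54 min 43 s frame 26, i.e. 03:54:43;26.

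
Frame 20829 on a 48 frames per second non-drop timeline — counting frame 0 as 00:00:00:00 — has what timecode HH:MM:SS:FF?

00:07:13:45

20829 ÷ 48 = 433 full seconds, remainder 45 frames.
433 s = 0 h 7 min 13 s.
Timecode: 00:07:13:45.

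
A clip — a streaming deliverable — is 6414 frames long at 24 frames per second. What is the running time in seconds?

267.25 seconds

Running time = 6414 / (24) = 267.25 s.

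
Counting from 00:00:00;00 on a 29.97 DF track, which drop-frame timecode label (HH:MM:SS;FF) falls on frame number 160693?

01:29:21;25

Ten DF minutes hold 17982 frames, so frame 160693 lies in block 8 (frames 143856–161837) with 16837 frames into that block.
The block's first minute is 1800 frames and the rest 1798 each; 16837 frames reaches minute 9, so 8 × 18 + 9 × 2 = 162 labels have been skipped so far.
Adding those back, label number 160693 + 162 = 160855 at 30 labels/s is 5361 s + 25 f = 1 h 29 min 21 s frame 25, i.e. 01:29:21;25.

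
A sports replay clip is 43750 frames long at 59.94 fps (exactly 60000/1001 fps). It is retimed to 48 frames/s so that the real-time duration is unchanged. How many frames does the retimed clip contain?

Target frames = source frames × (target rate / source rate) = 43750 × (48)/(60000/1001) = 43750 × 1001/1250 = 35035.

35035 frames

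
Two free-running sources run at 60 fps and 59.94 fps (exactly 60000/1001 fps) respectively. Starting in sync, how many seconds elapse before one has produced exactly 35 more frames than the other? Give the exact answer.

7007/12 seconds

The gap grows by |60000/1001 − 60| = 60/1001 frames per second.
Time for a 35-frame gap: 35 ÷ (60/1001) = 7007/12 s.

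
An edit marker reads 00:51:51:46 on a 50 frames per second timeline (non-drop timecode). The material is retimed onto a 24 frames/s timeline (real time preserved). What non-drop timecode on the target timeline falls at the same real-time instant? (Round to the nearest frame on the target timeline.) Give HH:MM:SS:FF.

Source frame index: (0×3600 + 51×60 + 51) × 50 + 46 = 155596.
Real time: 155596 / (50) = 77798/25 s.
Target frame: (77798/25) × (24) = 1867152/25 ≈ 74686.080 → 74686.
At 24 labels/s: frame 74686 → 00:51:51:22.

00:51:51:22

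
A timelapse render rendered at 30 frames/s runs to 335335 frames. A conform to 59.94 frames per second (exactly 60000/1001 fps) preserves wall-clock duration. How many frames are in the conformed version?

Target frames = source frames × (target rate / source rate) = 335335 × (60000/1001)/(30) = 335335 × 2000/1001 = 670000.

670000 frames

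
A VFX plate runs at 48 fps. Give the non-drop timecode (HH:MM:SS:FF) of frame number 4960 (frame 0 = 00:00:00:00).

4960 ÷ 48 = 103 full seconds, remainder 16 frames.
103 s = 0 h 1 min 43 s.
Timecode: 00:01:43:16.

00:01:43:16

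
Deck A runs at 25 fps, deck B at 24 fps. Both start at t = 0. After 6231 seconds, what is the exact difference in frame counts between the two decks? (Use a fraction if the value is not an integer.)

A emits 25 × 6231 = 155775 frames; B emits 24 × 6231 = 149544.
Difference = 6231 frames; B is behind A.

6231 frames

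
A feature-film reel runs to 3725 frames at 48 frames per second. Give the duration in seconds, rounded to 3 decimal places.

77.604 seconds

Running time = 3725 × 1/48 = 3725/48 s ≈ 77.604 s.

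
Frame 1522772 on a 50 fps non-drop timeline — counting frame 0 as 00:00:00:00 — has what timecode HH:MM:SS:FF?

08:27:35:22

1522772 ÷ 50 = 30455 full seconds, remainder 22 frames.
30455 s = 8 h 27 min 35 s.
Timecode: 08:27:35:22.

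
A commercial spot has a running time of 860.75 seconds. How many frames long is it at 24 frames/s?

20658 frames

Frames = 860.75 × 24 = 20658.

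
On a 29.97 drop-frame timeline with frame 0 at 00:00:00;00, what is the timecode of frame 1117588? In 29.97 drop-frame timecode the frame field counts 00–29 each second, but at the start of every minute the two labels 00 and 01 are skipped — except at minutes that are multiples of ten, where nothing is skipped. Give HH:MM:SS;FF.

10:21:30;06

Each 10-minute DF block holds 10 × 60 × 30 − 9 × 2 = 17982 frames. 1117588 ÷ 17982 → 62 full blocks, remainder 2704.
Within the partial block the first minute is 1800 frames and each further minute 1798, so 1 further minute boundary passed. Total skipped labels = 18 × 62 + 2 × 1 = 1118.
Non-drop label index = 1117588 + 1118 = 1118706; at 30 labels/s that is 10:21:30:06, i.e. DF 10:21:30;06.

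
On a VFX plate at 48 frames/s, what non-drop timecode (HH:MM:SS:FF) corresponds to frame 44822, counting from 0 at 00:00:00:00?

44822 ÷ 48 = 933 full seconds, remainder 38 frames.
933 s = 0 h 15 min 33 s.
Timecode: 00:15:33:38.

00:15:33:38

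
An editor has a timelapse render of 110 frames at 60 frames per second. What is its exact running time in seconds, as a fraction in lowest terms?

11/6 seconds

Running time = 110 ÷ (60) = 110 × 1/60 = 11/6 s.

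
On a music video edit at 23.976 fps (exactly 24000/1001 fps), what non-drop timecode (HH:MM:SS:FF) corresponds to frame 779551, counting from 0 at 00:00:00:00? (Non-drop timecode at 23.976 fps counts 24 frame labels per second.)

09:01:21:07

779551 ÷ 24 = 32481 full seconds, remainder 7 frames.
32481 s = 9 h 1 min 21 s.
Timecode: 09:01:21:07.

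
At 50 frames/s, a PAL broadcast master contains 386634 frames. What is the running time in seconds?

7732.68 seconds

Running time = 386634 / (50) = 7732.68 s.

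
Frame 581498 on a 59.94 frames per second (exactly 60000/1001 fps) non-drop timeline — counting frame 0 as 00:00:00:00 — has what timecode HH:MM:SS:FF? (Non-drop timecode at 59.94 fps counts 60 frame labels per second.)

02:41:31:38

581498 ÷ 60 = 9691 full seconds, remainder 38 frames.
9691 s = 2 h 41 min 31 s.
Timecode: 02:41:31:38.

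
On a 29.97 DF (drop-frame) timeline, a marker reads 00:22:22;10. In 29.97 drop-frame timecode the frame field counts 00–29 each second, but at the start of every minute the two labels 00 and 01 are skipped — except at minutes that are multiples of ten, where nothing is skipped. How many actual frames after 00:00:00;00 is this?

40230

Complete 10-minute blocks: 2, each 17982 frames → 35964.
Remaining 2 whole minutes in the current block: 1800 + 1 × 1798 = 3598 frames.
Within the current minute: 22 × 30 + 10 − 2 = 668 (labels ;00/;01 skipped at this minute). Total = 35964 + 3598 + 668 = 40230.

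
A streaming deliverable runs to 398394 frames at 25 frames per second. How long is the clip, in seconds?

Running time = 398394 / (25) = 15935.76 s.

15935.76 seconds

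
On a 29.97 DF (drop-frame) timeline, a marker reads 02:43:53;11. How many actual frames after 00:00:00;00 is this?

As if non-drop at 30 labels/s: (2 × 3600 + 43 × 60 + 53) × 30 + 11 = 295001.
Minute boundaries passed: 163; those not divisible by 10: 163 − 16 = 147; dropped labels = 2 × 147 = 294.
Actual frame index = 295001 − 294 = 294707.

294707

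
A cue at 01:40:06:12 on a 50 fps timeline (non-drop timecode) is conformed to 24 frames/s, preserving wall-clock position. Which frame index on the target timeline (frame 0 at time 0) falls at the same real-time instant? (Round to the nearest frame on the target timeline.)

frame 144150

Source frame index: (1×3600 + 40×60 + 6) × 50 + 12 = 300312.
Real time: 300312 / (50) = 150156/25 s.
Target frame: (150156/25) × (24) = 3603744/25 ≈ 144149.760 → 144150.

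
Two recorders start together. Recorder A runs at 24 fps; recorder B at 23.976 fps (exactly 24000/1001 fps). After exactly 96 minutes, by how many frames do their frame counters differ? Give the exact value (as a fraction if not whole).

96 min = 5760 s.
A emits 24 × 5760 = 138240 frames; B emits 24000/1001 × 5760 = 138240000/1001.
Difference = 138240/1001 frames (≈ 138.1019); B is behind A.

138240/1001 frames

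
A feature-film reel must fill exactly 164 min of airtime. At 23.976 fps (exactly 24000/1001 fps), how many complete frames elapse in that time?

164 min = 9840 s.
Frames = 9840 × 24000/1001 = 236160000/1001 ≈ 235924.0759.
Complete frames: 235924.

235924 frames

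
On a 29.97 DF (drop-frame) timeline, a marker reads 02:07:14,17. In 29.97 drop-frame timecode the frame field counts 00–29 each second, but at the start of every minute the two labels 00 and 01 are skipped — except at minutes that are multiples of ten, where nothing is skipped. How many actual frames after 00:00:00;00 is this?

Complete 10-minute blocks: 12, each 17982 frames → 215784.
Remaining 7 whole minutes in the current block: 1800 + 6 × 1798 = 12588 frames.
Within the current minute: 14 × 30 + 17 − 2 = 435 (labels ;00/;01 skipped at this minute). Total = 215784 + 12588 + 435 = 228807.

228807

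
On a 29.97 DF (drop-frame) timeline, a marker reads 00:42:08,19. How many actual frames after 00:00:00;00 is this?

75783

As if non-drop at 30 labels/s: (0 × 3600 + 42 × 60 + 8) × 30 + 19 = 75859.
Minute boundaries passed: 42; those not divisible by 10: 42 − 4 = 38; dropped labels = 2 × 38 = 76.
Actual frame index = 75859 − 76 = 75783.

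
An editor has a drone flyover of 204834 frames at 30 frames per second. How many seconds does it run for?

6827.8 seconds

Running time = 204834 / (30) = 6827.8 s.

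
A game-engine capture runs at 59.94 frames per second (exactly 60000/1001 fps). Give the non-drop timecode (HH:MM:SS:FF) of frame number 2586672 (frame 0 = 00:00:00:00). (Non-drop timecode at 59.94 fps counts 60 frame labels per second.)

11:58:31:12

2586672 ÷ 60 = 43111 full seconds, remainder 12 frames.
43111 s = 11 h 58 min 31 s.
Timecode: 11:58:31:12.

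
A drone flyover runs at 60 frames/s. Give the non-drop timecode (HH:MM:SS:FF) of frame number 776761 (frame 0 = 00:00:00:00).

776761 ÷ 60 = 12946 full seconds, remainder 1 frame.
12946 s = 3 h 35 min 46 s.
Timecode: 03:35:46:01.

03:35:46:01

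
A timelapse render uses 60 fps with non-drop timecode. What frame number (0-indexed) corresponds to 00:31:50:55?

114655

Total seconds to the label: (0 × 3600 + 31 × 60 + 50) = 1910.
Frame index = 1910 × 60 + 55 = 114655.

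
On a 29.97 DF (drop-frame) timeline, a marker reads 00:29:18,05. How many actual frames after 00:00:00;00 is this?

As if non-drop at 30 labels/s: (0 × 3600 + 29 × 60 + 18) × 30 + 5 = 52745.
Minute boundaries passed: 29; those not divisible by 10: 29 − 2 = 27; dropped labels = 2 × 27 = 54.
Actual frame index = 52745 − 54 = 52691.

52691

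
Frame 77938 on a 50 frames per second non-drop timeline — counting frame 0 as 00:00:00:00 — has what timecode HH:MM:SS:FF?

00:25:58:38

77938 ÷ 50 = 1558 full seconds, remainder 38 frames.
1558 s = 0 h 25 min 58 s.
Timecode: 00:25:58:38.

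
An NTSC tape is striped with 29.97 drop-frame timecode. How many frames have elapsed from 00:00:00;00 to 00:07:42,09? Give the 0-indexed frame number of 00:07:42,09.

As if non-drop at 30 labels/s: (0 × 3600 + 7 × 60 + 42) × 30 + 9 = 13869.
Minute boundaries passed: 7; those not divisible by 10: 7 − 0 = 7; dropped labels = 2 × 7 = 14.
Actual frame index = 13869 − 14 = 13855.

13855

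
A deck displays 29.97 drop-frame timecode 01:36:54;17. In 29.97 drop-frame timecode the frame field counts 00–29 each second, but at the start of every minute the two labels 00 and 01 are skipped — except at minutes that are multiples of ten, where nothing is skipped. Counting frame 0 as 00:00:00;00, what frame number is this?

Complete 10-minute blocks: 9, each 17982 frames → 161838.
Remaining 6 whole minutes in the current block: 1800 + 5 × 1798 = 10790 frames.
Within the current minute: 54 × 30 + 17 − 2 = 1635 (labels ;00/;01 skipped at this minute). Total = 161838 + 10790 + 1635 = 174263.

174263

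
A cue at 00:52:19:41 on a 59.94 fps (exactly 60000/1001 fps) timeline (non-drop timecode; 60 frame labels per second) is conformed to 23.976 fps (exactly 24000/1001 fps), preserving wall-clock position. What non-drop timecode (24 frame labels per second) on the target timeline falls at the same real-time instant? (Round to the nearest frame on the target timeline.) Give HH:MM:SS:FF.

00:52:19:16

Source frame index: (0×3600 + 52×60 + 19) × 60 + 41 = 188381.
Real time: 188381 / (60000/1001) = 188569381/60000 s.
Target frame: (188569381/60000) × (24000/1001) = 376762/5 ≈ 75352.400 → 75352.
At 24 labels/s: frame 75352 → 00:52:19:16.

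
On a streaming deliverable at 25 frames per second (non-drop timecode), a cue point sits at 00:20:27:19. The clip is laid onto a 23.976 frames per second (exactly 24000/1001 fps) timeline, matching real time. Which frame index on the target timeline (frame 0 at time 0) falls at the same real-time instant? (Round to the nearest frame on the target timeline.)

Source frame index: (0×3600 + 20×60 + 27) × 25 + 19 = 30694.
Real time: 30694 / (25) = 30694/25 s.
Target frame: (30694/25) × (24000/1001) = 29466240/1001 ≈ 29436.803 → 29437.

frame 29437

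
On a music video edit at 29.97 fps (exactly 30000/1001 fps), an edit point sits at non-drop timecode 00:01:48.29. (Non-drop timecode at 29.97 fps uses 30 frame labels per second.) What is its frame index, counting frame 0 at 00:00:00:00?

frame 3269

Total seconds to the label: (0 × 3600 + 1 × 60 + 48) = 108.
Frame index = 108 × 30 + 29 = 3269.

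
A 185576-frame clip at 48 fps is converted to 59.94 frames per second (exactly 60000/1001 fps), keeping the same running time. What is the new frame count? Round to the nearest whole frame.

Frames at target rate = 185576 × (60000/1001) / (48) = 231970000/1001 ≈ 231738.262.
Nearest whole frame: 231738.

231738 frames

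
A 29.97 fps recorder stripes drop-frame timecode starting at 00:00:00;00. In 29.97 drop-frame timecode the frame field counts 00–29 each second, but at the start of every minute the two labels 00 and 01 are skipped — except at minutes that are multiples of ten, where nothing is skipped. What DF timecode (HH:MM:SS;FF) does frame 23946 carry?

00:13:19;00

Each 10-minute DF block holds 10 × 60 × 30 − 9 × 2 = 17982 frames. 23946 ÷ 17982 → 1 full block, remainder 5964.
Within the partial block the first minute is 1800 frames and each further minute 1798, so 3 further minute boundaries passed. Total skipped labels = 18 × 1 + 2 × 3 = 24.
Non-drop label index = 23946 + 24 = 23970; at 30 labels/s that is 00:13:19:00, i.e. DF 00:13:19;00.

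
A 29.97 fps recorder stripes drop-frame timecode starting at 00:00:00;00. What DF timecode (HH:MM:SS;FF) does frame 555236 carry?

Ten DF minutes hold 17982 frames, so frame 555236 lies in block 30 (frames 539460–557441) with 15776 frames into that block.
The block's first minute is 1800 frames and the rest 1798 each; 15776 frames reaches minute 8, so 30 × 18 + 8 × 2 = 556 labels have been skipped so far.
Adding those back, label number 555236 + 556 = 555792 at 30 labels/s is 18526 s + 12 f = 5 h 8 min 46 s frame 12, i.e. 05:08:46;12.

05:08:46;12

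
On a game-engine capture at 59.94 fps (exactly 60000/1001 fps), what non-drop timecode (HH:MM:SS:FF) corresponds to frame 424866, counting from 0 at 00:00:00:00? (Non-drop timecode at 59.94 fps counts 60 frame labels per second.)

01:58:01:06

424866 ÷ 60 = 7081 full seconds, remainder 6 frames.
7081 s = 1 h 58 min 1 s.
Timecode: 01:58:01:06.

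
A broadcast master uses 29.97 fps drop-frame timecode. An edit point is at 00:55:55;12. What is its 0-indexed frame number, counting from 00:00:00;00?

Complete 10-minute blocks: 5, each 17982 frames → 89910.
Remaining 5 whole minutes in the current block: 1800 + 4 × 1798 = 8992 frames.
Within the current minute: 55 × 30 + 12 − 2 = 1660 (labels ;00/;01 skipped at this minute). Total = 89910 + 8992 + 1660 = 100562.

100562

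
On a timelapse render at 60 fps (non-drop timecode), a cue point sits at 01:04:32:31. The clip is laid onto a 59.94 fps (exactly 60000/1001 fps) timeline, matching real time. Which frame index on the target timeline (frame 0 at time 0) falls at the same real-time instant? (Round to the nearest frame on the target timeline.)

frame 232119

Source frame index: (1×3600 + 4×60 + 32) × 60 + 31 = 232351.
Real time: 232351 / (60) = 232351/60 s.
Target frame: (232351/60) × (60000/1001) = 33193000/143 ≈ 232118.881 → 232119.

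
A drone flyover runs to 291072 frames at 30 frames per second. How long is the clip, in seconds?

9702.4 seconds

Running time = 291072 / (30) = 9702.4 s.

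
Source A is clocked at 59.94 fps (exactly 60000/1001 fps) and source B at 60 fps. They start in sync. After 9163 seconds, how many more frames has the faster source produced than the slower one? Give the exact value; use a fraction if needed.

A emits 60000/1001 × 9163 = 7140000/13 frames; B emits 60 × 9163 = 549780.
Difference = 7140/13 frames (≈ 549.2308); B is ahead of A.

7140/13 frames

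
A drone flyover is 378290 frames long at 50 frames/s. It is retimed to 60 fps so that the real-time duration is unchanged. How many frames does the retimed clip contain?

Target frames = source frames × (target rate / source rate) = 378290 × (60)/(50) = 378290 × 6/5 = 453948.

453948 frames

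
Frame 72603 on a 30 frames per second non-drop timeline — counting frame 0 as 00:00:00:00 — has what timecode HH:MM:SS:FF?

72603 ÷ 30 = 2420 full seconds, remainder 3 frames.
2420 s = 0 h 40 min 20 s.
Timecode: 00:40:20:03.

00:40:20:03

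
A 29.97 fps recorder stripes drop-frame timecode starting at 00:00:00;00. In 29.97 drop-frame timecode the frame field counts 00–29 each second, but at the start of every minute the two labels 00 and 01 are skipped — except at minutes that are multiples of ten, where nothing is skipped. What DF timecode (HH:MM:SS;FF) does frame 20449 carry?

00:11:22;09

Each 10-minute DF block holds 10 × 60 × 30 − 9 × 2 = 17982 frames. 20449 ÷ 17982 → 1 full block, remainder 2467.
Within the partial block the first minute is 1800 frames and each further minute 1798, so 1 further minute boundary passed. Total skipped labels = 18 × 1 + 2 × 1 = 20.
Non-drop label index = 20449 + 20 = 20469; at 30 labels/s that is 00:11:22:09, i.e. DF 00:11:22;09.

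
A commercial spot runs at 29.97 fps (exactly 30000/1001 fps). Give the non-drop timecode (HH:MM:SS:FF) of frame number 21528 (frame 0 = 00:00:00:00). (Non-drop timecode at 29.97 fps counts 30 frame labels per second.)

21528 ÷ 30 = 717 full seconds, remainder 18 frames.
717 s = 0 h 11 min 57 s.
Timecode: 00:11:57:18.

00:11:57:18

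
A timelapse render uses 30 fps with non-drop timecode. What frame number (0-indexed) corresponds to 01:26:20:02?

Total seconds to the label: (1 × 3600 + 26 × 60 + 20) = 5180.
Frame index = 5180 × 30 + 2 = 155402.

155402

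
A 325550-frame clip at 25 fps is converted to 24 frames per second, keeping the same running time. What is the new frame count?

312528 frames

Target frames = source frames × (target rate / source rate) = 325550 × (24)/(25) = 325550 × 24/25 = 312528.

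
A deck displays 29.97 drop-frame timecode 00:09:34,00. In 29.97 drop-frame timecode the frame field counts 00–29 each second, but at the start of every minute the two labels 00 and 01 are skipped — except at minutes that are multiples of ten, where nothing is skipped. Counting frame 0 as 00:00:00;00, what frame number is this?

17202

Complete 10-minute blocks: 0, each 17982 frames → 0.
Remaining 9 whole minutes in the current block: 1800 + 8 × 1798 = 16184 frames.
Within the current minute: 34 × 30 + 0 − 2 = 1018 (labels ;00/;01 skipped at this minute). Total = 0 + 16184 + 1018 = 17202.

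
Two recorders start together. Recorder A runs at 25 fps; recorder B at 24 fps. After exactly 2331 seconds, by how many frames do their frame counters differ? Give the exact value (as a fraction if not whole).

A emits 25 × 2331 = 58275 frames; B emits 24 × 2331 = 55944.
Difference = 2331 frames; B is behind A.

2331 frames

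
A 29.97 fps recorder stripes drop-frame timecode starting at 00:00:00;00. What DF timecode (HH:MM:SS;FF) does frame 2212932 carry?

Each 10-minute DF block holds 10 × 60 × 30 − 9 × 2 = 17982 frames. 2212932 ÷ 17982 → 123 full blocks, remainder 1146.
Within the partial block the first minute is 1800 frames and each further minute 1798, so 0 further minute boundaries passed. Total skipped labels = 18 × 123 + 2 × 0 = 2214.
Non-drop label index = 2212932 + 2214 = 2215146; at 30 labels/s that is 20:30:38:06, i.e. DF 20:30:38;06.

20:30:38;06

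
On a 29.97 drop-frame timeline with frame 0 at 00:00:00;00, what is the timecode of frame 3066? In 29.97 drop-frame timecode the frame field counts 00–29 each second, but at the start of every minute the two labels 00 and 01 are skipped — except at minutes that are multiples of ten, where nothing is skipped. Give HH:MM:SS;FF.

Ten DF minutes hold 17982 frames, so frame 3066 lies in block 0 (frames 0–17981) with 3066 frames into that block.
The block's first minute is 1800 frames and the rest 1798 each; 3066 frames reaches minute 1, so 0 × 18 + 1 × 2 = 2 labels have been skipped so far.
Adding those back, label number 3066 + 2 = 3068 at 30 labels/s is 102 s + 8 f = 0 h 1 min 42 s frame 8, i.e. 00:01:42;08.

00:01:42;08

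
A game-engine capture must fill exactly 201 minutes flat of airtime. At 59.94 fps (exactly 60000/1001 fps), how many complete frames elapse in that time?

722877 frames

201 min = 12060 s.
Frames = 12060 × 60000/1001 = 723600000/1001 ≈ 722877.1229.
Complete frames: 722877.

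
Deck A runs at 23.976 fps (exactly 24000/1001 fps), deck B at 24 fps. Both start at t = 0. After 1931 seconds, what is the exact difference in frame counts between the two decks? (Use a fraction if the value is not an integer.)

46344/1001 frames

A emits 24000/1001 × 1931 = 46344000/1001 frames; B emits 24 × 1931 = 46344.
Difference = 46344/1001 frames (≈ 46.2977); B is ahead of A.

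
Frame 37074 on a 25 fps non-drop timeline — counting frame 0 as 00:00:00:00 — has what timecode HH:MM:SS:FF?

37074 ÷ 25 = 1482 full seconds, remainder 24 frames.
1482 s = 0 h 24 min 42 s.
Timecode: 00:24:42:24.

00:24:42:24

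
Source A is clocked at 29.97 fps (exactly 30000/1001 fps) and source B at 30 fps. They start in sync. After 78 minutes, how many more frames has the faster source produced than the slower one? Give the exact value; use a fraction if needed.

10800/77 frames

78 min = 4680 s.
A emits 30000/1001 × 4680 = 10800000/77 frames; B emits 30 × 4680 = 140400.
Difference = 10800/77 frames (≈ 140.2597); B is ahead of A.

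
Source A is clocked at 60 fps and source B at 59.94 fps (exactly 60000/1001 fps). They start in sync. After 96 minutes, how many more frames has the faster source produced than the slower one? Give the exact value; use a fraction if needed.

96 min = 5760 s.
A emits 60 × 5760 = 345600 frames; B emits 60000/1001 × 5760 = 345600000/1001.
Difference = 345600/1001 frames (≈ 345.2547); B is behind A.

345600/1001 frames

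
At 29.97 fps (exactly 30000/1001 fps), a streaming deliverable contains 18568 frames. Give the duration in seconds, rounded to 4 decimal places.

Running time = 18568 × 1001/30000 = 2323321/3750 s ≈ 619.5523 s.

619.5523 seconds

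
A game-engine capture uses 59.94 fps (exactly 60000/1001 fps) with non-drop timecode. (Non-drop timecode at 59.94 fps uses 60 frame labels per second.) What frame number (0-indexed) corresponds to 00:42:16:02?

Total seconds to the label: (0 × 3600 + 42 × 60 + 16) = 2536.
Frame index = 2536 × 60 + 2 = 152162.

frame 152162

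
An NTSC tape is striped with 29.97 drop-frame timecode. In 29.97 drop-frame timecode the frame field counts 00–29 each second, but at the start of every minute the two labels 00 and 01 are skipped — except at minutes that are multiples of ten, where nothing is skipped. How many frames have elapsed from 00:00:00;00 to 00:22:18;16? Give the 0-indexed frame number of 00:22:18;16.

40116

As if non-drop at 30 labels/s: (0 × 3600 + 22 × 60 + 18) × 30 + 16 = 40156.
Minute boundaries passed: 22; those not divisible by 10: 22 − 2 = 20; dropped labels = 2 × 20 = 40.
Actual frame index = 40156 − 40 = 40116.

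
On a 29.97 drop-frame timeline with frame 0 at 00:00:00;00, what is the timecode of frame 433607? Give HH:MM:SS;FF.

Each 10-minute DF block holds 10 × 60 × 30 − 9 × 2 = 17982 frames. 433607 ÷ 17982 → 24 full blocks, remainder 2039.
Within the partial block the first minute is 1800 frames and each further minute 1798, so 1 further minute boundary passed. Total skipped labels = 18 × 24 + 2 × 1 = 434.
Non-drop label index = 433607 + 434 = 434041; at 30 labels/s that is 04:01:08:01, i.e. DF 04:01:08;01.

04:01:08;01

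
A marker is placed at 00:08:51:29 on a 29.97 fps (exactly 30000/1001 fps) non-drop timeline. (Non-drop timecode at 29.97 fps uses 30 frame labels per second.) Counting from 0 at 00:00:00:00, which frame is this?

Total seconds to the label: (0 × 3600 + 8 × 60 + 51) = 531.
Frame index = 531 × 30 + 29 = 15959.

15959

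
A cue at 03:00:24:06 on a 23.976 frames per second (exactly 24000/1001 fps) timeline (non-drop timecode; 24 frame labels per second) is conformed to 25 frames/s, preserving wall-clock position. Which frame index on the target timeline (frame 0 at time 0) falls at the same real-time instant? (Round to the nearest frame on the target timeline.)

Source frame index: (3×3600 + 0×60 + 24) × 24 + 6 = 259782.
Real time: 259782 / (24000/1001) = 43340297/4000 s.
Target frame: (43340297/4000) × (25) = 43340297/160 ≈ 270876.856 → 270877.

frame 270877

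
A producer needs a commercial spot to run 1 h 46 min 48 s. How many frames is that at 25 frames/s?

160200 frames

1 h 46 min 48 s = 6408 s.
Frames = 6408 × 25 = 160200.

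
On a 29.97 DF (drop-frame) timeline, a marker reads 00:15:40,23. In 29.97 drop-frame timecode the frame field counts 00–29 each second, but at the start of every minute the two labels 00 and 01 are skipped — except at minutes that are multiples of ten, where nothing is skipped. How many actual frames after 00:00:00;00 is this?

Complete 10-minute blocks: 1, each 17982 frames → 17982.
Remaining 5 whole minutes in the current block: 1800 + 4 × 1798 = 8992 frames.
Within the current minute: 40 × 30 + 23 − 2 = 1221 (labels ;00/;01 skipped at this minute). Total = 17982 + 8992 + 1221 = 28195.

28195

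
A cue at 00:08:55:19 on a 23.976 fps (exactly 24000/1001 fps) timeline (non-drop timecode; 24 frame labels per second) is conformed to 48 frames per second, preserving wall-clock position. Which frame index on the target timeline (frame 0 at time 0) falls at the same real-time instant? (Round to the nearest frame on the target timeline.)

frame 25744

Source frame index: (0×3600 + 8×60 + 55) × 24 + 19 = 12859.
Real time: 12859 / (24000/1001) = 12871859/24000 s.
Target frame: (12871859/24000) × (48) = 12871859/500 ≈ 25743.718 → 25744.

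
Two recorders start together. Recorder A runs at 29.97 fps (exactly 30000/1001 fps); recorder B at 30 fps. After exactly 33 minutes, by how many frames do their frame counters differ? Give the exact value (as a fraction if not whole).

5400/91 frames

33 min = 1980 s.
A emits 30000/1001 × 1980 = 5400000/91 frames; B emits 30 × 1980 = 59400.
Difference = 5400/91 frames (≈ 59.3407); B is ahead of A.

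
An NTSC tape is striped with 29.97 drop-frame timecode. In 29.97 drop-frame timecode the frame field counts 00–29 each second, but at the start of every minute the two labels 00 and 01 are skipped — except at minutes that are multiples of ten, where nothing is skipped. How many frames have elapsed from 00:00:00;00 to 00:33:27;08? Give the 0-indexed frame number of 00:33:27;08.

Complete 10-minute blocks: 3, each 17982 frames → 53946.
Remaining 3 whole minutes in the current block: 1800 + 2 × 1798 = 5396 frames.
Within the current minute: 27 × 30 + 8 − 2 = 816 (labels ;00/;01 skipped at this minute). Total = 53946 + 5396 + 816 = 60158.

60158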